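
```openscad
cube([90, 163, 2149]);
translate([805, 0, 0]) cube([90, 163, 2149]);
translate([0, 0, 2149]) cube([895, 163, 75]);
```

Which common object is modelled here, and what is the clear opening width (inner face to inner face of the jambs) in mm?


A door frame. The clear opening width is 715 mm.

Two 2149 mm tall posts with a header on top — a door frame. The left jamb is 90 mm wide at x = 0; the right jamb starts at x = 805. The clear opening is 805 − 90 = 715 mm.


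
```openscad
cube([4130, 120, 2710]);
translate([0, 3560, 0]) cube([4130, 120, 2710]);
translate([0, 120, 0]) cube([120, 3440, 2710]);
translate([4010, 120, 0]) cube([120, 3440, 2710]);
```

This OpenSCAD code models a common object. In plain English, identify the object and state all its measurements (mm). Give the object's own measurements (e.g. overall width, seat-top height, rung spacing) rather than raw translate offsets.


The wall frame of a small rectangular building: four walls, each 2710 mm tall and 120 mm thick, enclosing a footprint 4130 mm (x) by 3680 mm (y) outside-to-outside, with no floor or roof. The front and back walls (the −y and +y sides) span the full width; the two side walls fit between them.


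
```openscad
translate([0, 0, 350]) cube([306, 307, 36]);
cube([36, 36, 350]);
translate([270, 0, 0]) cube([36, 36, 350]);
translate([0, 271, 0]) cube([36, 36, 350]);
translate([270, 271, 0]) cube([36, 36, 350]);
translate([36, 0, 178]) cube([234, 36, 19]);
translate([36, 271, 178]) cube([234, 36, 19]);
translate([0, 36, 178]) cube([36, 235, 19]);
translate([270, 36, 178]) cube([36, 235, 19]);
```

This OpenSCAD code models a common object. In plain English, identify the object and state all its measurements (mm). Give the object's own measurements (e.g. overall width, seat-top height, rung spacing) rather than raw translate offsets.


A simple wooden stool: a rectangular seat 306 mm (x) by 307 mm (y), 36 mm thick, top face at z = 386 mm, on four square legs, each 36×36 mm in cross-section. The legs rest on z = 0, each flush with a corner of the seat. Four stretchers, 36 mm wide and 19 mm tall, connect adjacent legs with their undersides at z = 178 mm, each running between the inner faces of the legs it joins and aligned with the legs' outer faces on the other axis.


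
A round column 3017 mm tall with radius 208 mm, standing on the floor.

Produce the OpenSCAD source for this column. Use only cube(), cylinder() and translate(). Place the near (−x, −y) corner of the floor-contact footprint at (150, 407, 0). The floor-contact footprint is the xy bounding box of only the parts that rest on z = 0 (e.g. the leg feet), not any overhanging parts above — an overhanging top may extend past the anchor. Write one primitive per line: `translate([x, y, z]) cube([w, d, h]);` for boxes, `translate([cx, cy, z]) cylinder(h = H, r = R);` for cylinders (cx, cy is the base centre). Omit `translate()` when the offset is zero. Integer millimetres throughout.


translate([358, 615, 0]) cylinder(h = 3017, r = 208);


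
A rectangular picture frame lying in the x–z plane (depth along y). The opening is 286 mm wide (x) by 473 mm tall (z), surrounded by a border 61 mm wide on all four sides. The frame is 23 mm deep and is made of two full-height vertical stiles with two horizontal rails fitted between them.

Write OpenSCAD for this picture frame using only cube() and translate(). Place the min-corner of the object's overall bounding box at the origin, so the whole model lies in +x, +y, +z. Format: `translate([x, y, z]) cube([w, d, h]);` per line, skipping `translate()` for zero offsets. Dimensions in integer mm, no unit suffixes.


cube([61, 23, 595]);
translate([347, 0, 0]) cube([61, 23, 595]);
translate([61, 0, 0]) cube([286, 23, 61]);
translate([61, 0, 534]) cube([286, 23, 61]);


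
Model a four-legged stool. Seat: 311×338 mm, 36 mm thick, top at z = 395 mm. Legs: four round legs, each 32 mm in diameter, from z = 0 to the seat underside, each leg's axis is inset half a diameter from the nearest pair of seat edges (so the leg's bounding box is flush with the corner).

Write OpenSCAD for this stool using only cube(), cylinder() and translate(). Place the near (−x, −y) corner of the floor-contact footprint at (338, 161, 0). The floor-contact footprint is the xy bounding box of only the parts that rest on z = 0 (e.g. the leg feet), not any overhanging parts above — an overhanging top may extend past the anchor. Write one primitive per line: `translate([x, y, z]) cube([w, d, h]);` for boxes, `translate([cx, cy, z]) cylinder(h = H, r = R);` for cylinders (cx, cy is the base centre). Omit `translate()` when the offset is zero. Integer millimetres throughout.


// leg_h = 395 - 36 = 359
translate([338, 161, 359]) cube([311, 338, 36]);
translate([354, 177, 0]) cylinder(h = 359, r = 16);
translate([633, 177, 0]) cylinder(h = 359, r = 16);
translate([354, 483, 0]) cylinder(h = 359, r = 16);
translate([633, 483, 0]) cylinder(h = 359, r = 16);


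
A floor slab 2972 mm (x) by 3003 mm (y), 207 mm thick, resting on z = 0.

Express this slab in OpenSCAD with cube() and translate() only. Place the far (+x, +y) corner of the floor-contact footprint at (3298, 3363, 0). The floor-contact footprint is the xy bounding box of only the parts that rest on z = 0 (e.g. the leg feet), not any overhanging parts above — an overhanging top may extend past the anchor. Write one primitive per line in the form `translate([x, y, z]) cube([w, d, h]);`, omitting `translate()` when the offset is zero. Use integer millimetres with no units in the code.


translate([326, 360, 0]) cube([2972, 3003, 207]);


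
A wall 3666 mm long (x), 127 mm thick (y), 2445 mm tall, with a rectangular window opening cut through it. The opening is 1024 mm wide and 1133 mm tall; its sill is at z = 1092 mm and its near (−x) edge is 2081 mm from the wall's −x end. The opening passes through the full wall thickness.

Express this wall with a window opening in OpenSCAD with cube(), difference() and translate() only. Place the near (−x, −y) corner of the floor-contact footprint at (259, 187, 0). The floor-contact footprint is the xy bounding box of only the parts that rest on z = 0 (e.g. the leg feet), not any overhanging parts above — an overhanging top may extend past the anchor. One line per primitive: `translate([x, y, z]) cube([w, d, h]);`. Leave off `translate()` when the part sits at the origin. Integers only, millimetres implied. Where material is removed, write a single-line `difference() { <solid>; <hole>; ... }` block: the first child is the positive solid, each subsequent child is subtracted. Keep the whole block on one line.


difference() { translate([259, 187, 0]) cube([3666, 127, 2445]); translate([2340, 187, 1092]) cube([1024, 127, 1133]); }


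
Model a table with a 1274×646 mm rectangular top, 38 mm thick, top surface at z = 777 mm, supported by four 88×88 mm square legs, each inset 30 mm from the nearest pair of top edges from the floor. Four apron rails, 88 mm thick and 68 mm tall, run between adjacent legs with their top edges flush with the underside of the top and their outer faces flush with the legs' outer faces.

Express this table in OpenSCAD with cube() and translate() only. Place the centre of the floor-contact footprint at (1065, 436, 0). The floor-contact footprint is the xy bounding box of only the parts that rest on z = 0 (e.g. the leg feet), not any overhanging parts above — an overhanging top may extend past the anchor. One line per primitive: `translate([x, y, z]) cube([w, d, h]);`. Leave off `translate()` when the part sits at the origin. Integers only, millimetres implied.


// leg_h = 777 - 38 = 739
// apron z = 739 - 68 = 671
translate([428, 113, 739]) cube([1274, 646, 38]);
translate([458, 143, 0]) cube([88, 88, 739]);
translate([1584, 143, 0]) cube([88, 88, 739]);
translate([458, 641, 0]) cube([88, 88, 739]);
translate([1584, 641, 0]) cube([88, 88, 739]);
translate([546, 143, 671]) cube([1038, 88, 68]);
translate([546, 641, 671]) cube([1038, 88, 68]);
translate([458, 231, 671]) cube([88, 410, 68]);
translate([1584, 231, 671]) cube([88, 410, 68]);


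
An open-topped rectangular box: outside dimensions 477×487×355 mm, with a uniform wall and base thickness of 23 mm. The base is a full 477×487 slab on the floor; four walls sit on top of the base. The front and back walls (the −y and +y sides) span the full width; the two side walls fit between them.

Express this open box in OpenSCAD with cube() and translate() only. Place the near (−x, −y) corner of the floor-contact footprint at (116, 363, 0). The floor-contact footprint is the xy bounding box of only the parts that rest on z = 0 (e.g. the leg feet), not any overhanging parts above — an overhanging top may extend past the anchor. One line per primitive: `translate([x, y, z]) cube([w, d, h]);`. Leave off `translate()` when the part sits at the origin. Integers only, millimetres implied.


translate([116, 363, 0]) cube([477, 487, 23]);
translate([116, 363, 23]) cube([477, 23, 332]);
translate([116, 827, 23]) cube([477, 23, 332]);
translate([116, 386, 23]) cube([23, 441, 332]);
translate([570, 386, 23]) cube([23, 441, 332]);


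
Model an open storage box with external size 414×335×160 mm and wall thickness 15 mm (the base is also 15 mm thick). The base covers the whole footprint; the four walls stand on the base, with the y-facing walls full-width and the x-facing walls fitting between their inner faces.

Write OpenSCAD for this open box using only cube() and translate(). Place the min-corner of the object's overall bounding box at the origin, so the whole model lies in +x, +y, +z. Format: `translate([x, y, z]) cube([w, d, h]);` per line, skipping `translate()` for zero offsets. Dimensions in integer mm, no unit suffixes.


cube([414, 335, 15]);
translate([0, 0, 15]) cube([414, 15, 145]);
translate([0, 320, 15]) cube([414, 15, 145]);
translate([0, 15, 15]) cube([15, 305, 145]);
translate([399, 15, 15]) cube([15, 305, 145]);


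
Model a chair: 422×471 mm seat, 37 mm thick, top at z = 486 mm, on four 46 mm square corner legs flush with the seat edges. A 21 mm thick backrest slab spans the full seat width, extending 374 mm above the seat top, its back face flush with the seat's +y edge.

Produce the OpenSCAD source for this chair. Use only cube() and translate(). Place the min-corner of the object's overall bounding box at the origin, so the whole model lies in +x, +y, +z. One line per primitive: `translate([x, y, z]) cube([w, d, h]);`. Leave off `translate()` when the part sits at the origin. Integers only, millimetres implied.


// leg_h = 486 - 37 = 449
translate([0, 0, 449]) cube([422, 471, 37]);
cube([46, 46, 449]);
translate([376, 0, 0]) cube([46, 46, 449]);
translate([0, 425, 0]) cube([46, 46, 449]);
translate([376, 425, 0]) cube([46, 46, 449]);
translate([0, 450, 486]) cube([422, 21, 374]);


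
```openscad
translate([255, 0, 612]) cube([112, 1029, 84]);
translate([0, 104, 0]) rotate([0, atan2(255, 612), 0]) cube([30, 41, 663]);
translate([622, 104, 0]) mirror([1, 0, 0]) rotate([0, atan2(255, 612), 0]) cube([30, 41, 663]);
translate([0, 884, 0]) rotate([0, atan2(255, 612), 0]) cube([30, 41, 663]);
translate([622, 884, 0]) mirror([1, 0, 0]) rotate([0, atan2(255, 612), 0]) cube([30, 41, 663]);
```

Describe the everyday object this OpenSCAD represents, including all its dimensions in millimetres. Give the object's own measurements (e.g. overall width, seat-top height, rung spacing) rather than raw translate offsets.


A sawhorse. A 112×1029×84 mm beam (x, y, z) sits on two A-frame leg pairs. Each pair is two raked legs of 30×41 mm section (41 mm along y) splaying symmetrically in x. Each leg rises 612 mm vertically over 255 mm of horizontal reach and is 663 mm long along its own axis. Every leg's outer bottom edge rests on the floor and its outer top edge meets a bottom edge of the beam — the left legs (tilting toward +x) meet the beam's −x bottom edge, the right legs (their mirror images, tilting toward −x) meet its +x bottom edge — so the leg tops tuck under the beam, the beam's underside is 612 mm above the floor, and the feet are 622 mm apart outside-to-outside with the beam centred between them. The two leg pairs are set in 104 mm from either end of the beam.


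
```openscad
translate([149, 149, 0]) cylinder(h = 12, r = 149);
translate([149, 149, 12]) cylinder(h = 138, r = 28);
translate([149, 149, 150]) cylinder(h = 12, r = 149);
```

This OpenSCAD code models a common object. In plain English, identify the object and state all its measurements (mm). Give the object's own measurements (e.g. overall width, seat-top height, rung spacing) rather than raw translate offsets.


A spool: two coaxial disc flanges of radius 149 mm and thickness 12 mm, joined by a core cylinder of radius 28 mm and height 138 mm. The lower flange rests on z = 0 and the three cylinders share a vertical axis.


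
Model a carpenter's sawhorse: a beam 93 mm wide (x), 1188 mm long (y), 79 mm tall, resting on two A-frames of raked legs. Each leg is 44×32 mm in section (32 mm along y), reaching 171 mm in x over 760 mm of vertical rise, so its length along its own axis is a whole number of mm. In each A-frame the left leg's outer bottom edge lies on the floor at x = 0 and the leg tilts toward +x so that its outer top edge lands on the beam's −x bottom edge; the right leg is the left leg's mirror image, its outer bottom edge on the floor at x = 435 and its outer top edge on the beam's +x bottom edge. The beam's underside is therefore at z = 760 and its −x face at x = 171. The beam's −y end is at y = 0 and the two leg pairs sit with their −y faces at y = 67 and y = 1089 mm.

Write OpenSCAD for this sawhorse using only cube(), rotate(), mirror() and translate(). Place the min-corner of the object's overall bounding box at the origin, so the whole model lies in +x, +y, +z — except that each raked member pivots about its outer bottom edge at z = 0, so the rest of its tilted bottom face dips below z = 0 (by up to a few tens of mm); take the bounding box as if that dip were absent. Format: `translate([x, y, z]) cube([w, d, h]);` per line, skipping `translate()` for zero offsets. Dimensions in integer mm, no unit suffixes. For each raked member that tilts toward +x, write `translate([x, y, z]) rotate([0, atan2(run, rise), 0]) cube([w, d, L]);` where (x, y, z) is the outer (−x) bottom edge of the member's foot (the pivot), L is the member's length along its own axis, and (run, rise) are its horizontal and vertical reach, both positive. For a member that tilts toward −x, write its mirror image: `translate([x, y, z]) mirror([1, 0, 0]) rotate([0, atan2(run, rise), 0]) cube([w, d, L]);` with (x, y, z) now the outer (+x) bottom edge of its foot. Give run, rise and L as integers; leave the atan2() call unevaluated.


translate([171, 0, 760]) cube([93, 1188, 79]);
translate([0, 67, 0]) rotate([0, atan2(171, 760), 0]) cube([44, 32, 779]);
translate([435, 67, 0]) mirror([1, 0, 0]) rotate([0, atan2(171, 760), 0]) cube([44, 32, 779]);
translate([0, 1089, 0]) rotate([0, atan2(171, 760), 0]) cube([44, 32, 779]);
translate([435, 1089, 0]) mirror([1, 0, 0]) rotate([0, atan2(171, 760), 0]) cube([44, 32, 779]);


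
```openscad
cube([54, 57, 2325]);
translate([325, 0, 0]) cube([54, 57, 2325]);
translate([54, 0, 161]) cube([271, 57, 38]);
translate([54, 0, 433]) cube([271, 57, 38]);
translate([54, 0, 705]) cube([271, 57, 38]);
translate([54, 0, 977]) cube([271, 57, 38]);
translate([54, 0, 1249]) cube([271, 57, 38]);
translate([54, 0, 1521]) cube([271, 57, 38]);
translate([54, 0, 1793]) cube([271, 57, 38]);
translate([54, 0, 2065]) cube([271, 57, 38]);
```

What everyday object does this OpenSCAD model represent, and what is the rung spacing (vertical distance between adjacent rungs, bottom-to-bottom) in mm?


A ladder. The rung spacing is 272 mm.

Two tall 54×57 posts with 8 short bars between them — a ladder. Adjacent rungs sit at z = 161 and z = 433, so the spacing is 433 − 161 = 272 mm.


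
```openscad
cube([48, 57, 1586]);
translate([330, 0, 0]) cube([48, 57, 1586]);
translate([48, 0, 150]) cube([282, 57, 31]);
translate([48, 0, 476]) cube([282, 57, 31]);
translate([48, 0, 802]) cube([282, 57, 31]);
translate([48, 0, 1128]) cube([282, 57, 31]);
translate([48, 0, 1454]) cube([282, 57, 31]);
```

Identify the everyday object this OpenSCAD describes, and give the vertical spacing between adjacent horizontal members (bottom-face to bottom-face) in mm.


A ladder. The rung spacing is 326 mm.

Two tall 48×57 posts with 5 short bars between them — a ladder. Adjacent rungs sit at z = 150 and z = 476, so the spacing is 476 − 150 = 326 mm.


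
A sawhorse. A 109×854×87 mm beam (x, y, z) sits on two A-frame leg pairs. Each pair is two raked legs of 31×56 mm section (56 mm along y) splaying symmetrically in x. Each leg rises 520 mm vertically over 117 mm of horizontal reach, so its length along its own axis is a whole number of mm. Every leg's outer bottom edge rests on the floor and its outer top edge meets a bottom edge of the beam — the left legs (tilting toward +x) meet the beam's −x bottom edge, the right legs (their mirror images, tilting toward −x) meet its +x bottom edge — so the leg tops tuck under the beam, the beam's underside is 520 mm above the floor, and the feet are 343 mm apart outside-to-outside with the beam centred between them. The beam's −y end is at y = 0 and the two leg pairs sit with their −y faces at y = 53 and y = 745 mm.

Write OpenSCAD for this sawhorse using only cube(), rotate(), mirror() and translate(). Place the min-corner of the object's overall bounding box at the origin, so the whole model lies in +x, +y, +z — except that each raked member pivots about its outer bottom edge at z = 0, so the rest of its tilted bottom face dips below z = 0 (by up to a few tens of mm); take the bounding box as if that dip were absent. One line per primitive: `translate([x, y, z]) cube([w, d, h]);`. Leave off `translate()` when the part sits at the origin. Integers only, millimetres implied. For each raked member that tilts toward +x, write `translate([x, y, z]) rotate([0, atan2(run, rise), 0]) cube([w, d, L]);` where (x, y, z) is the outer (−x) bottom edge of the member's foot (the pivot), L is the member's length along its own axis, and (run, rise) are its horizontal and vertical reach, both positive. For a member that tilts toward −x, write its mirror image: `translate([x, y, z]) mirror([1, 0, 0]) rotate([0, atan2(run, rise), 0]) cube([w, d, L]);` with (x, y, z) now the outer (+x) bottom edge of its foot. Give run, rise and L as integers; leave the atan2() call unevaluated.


translate([117, 0, 520]) cube([109, 854, 87]);
translate([0, 53, 0]) rotate([0, atan2(117, 520), 0]) cube([31, 56, 533]);
translate([343, 53, 0]) mirror([1, 0, 0]) rotate([0, atan2(117, 520), 0]) cube([31, 56, 533]);
translate([0, 745, 0]) rotate([0, atan2(117, 520), 0]) cube([31, 56, 533]);
translate([343, 745, 0]) mirror([1, 0, 0]) rotate([0, atan2(117, 520), 0]) cube([31, 56, 533]);


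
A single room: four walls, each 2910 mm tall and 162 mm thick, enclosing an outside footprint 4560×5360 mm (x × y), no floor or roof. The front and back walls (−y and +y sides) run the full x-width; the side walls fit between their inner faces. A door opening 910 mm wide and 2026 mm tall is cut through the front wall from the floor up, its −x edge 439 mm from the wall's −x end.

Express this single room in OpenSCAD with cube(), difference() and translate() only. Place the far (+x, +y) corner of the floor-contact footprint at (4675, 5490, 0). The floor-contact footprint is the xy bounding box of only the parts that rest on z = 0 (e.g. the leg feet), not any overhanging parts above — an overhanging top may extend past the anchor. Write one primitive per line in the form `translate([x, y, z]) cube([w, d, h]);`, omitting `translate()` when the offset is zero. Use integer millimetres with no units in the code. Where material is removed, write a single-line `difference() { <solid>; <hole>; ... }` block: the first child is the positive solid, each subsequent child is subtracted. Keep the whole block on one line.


difference() { translate([115, 130, 0]) cube([4560, 162, 2910]); translate([554, 130, 0]) cube([910, 162, 2026]); }
translate([115, 5328, 0]) cube([4560, 162, 2910]);
translate([115, 292, 0]) cube([162, 5036, 2910]);
translate([4513, 292, 0]) cube([162, 5036, 2910]);


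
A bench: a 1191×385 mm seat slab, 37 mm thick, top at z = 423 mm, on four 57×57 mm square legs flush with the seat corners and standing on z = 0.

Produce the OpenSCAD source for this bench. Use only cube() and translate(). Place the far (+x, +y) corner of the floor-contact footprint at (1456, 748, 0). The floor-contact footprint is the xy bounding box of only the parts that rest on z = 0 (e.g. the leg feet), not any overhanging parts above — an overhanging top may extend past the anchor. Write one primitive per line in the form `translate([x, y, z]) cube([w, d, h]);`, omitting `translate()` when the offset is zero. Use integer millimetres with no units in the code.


translate([265, 363, 386]) cube([1191, 385, 37]);
translate([265, 363, 0]) cube([57, 57, 386]);
translate([265, 691, 0]) cube([57, 57, 386]);
translate([1399, 363, 0]) cube([57, 57, 386]);
translate([1399, 691, 0]) cube([57, 57, 386]);


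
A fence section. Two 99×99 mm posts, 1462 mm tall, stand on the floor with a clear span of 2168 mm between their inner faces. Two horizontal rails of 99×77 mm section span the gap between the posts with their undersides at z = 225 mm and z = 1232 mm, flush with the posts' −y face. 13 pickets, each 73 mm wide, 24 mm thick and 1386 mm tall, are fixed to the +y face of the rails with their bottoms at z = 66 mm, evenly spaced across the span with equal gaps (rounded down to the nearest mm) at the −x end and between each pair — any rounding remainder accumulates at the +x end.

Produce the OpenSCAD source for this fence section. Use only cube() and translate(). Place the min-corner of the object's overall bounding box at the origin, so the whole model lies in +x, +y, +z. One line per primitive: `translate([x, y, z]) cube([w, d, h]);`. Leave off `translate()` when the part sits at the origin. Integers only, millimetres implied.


cube([99, 99, 1462]);
translate([2267, 0, 0]) cube([99, 99, 1462]);
translate([99, 0, 225]) cube([2168, 99, 77]);
translate([99, 0, 1232]) cube([2168, 99, 77]);
translate([186, 99, 66]) cube([73, 24, 1386]);
translate([346, 99, 66]) cube([73, 24, 1386]);
translate([506, 99, 66]) cube([73, 24, 1386]);
translate([666, 99, 66]) cube([73, 24, 1386]);
translate([826, 99, 66]) cube([73, 24, 1386]);
translate([986, 99, 66]) cube([73, 24, 1386]);
translate([1146, 99, 66]) cube([73, 24, 1386]);
translate([1306, 99, 66]) cube([73, 24, 1386]);
translate([1466, 99, 66]) cube([73, 24, 1386]);
translate([1626, 99, 66]) cube([73, 24, 1386]);
translate([1786, 99, 66]) cube([73, 24, 1386]);
translate([1946, 99, 66]) cube([73, 24, 1386]);
translate([2106, 99, 66]) cube([73, 24, 1386]);


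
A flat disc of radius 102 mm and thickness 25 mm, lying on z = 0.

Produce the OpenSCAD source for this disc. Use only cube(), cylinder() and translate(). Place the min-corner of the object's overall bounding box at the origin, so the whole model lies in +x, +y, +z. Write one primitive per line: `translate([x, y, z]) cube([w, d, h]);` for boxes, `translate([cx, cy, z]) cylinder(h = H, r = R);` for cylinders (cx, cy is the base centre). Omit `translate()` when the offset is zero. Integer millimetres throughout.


translate([102, 102, 0]) cylinder(h = 25, r = 102);


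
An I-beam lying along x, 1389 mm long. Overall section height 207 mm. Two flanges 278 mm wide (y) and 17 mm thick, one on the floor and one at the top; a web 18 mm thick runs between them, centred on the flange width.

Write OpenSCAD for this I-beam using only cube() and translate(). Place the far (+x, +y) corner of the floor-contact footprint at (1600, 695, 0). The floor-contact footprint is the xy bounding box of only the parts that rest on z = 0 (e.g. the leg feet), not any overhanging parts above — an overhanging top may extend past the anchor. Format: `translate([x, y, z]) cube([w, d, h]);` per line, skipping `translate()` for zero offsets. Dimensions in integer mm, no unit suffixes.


translate([211, 417, 0]) cube([1389, 278, 17]);
translate([211, 547, 17]) cube([1389, 18, 173]);
translate([211, 417, 190]) cube([1389, 278, 17]);


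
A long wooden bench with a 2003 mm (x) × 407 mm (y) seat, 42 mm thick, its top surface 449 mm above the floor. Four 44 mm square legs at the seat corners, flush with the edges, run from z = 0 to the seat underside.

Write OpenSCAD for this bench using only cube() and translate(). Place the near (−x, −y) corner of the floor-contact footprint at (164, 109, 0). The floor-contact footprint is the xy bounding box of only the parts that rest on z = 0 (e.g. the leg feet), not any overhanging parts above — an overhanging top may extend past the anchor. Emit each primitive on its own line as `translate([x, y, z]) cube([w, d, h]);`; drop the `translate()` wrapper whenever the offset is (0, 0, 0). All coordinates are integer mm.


// leg_h = 449 − 42 = 407
translate([164, 109, 407]) cube([2003, 407, 42]);
translate([164, 109, 0]) cube([44, 44, 407]);
translate([164, 472, 0]) cube([44, 44, 407]);
translate([2123, 109, 0]) cube([44, 44, 407]);
translate([2123, 472, 0]) cube([44, 44, 407]);


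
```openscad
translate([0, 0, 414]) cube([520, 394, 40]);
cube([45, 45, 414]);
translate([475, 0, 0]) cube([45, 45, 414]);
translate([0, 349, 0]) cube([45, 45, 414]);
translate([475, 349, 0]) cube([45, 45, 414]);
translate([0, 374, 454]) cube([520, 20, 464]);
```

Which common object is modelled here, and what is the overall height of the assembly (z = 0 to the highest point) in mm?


A chair. The overall height is 918 mm.

A slab on four corner posts with a tall panel at the back — a chair. The seat slab sits at z = 414 with thickness 40, and the 464 mm backrest starts at the seat top, so the overall height is 414 + 40 + 464 = 918 mm.


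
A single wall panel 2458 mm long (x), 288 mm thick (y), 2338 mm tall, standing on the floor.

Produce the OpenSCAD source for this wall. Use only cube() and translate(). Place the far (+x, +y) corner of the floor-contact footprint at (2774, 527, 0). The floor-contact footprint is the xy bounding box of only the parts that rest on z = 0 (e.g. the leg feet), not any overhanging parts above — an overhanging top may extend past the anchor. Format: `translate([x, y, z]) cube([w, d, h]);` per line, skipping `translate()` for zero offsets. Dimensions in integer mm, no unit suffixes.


translate([316, 239, 0]) cube([2458, 288, 2338]);


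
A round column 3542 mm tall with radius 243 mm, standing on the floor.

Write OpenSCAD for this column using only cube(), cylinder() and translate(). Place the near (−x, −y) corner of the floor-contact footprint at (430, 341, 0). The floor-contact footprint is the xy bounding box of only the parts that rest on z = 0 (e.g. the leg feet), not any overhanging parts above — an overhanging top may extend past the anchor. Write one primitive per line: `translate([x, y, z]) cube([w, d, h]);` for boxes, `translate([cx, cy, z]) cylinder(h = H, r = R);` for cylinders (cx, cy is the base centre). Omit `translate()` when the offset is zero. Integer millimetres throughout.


translate([673, 584, 0]) cylinder(h = 3542, r = 243);


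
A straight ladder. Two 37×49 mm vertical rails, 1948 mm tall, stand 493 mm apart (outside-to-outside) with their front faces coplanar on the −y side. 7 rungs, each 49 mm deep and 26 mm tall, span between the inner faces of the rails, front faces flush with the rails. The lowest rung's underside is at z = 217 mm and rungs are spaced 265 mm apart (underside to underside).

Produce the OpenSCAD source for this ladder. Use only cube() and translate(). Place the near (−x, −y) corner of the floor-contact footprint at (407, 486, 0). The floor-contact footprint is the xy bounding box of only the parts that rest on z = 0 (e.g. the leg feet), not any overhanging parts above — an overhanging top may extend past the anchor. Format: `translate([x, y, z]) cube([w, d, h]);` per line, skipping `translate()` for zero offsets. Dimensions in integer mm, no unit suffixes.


// rung span = 493 - 2*37 = 419
// rung[k] z = 217 + k*265
translate([407, 486, 0]) cube([37, 49, 1948]);
translate([863, 486, 0]) cube([37, 49, 1948]);
translate([444, 486, 217]) cube([419, 49, 26]);
translate([444, 486, 482]) cube([419, 49, 26]);
translate([444, 486, 747]) cube([419, 49, 26]);
translate([444, 486, 1012]) cube([419, 49, 26]);
translate([444, 486, 1277]) cube([419, 49, 26]);
translate([444, 486, 1542]) cube([419, 49, 26]);
translate([444, 486, 1807]) cube([419, 49, 26]);


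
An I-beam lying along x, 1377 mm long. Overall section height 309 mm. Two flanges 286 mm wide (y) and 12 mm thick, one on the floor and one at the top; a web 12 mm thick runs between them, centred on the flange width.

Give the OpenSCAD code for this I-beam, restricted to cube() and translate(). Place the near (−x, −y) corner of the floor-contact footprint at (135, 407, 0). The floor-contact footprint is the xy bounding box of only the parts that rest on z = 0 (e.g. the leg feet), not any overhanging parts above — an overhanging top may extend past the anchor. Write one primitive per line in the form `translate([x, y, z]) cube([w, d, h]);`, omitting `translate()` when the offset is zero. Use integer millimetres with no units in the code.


translate([135, 407, 0]) cube([1377, 286, 12]);
translate([135, 544, 12]) cube([1377, 12, 285]);
translate([135, 407, 297]) cube([1377, 286, 12]);


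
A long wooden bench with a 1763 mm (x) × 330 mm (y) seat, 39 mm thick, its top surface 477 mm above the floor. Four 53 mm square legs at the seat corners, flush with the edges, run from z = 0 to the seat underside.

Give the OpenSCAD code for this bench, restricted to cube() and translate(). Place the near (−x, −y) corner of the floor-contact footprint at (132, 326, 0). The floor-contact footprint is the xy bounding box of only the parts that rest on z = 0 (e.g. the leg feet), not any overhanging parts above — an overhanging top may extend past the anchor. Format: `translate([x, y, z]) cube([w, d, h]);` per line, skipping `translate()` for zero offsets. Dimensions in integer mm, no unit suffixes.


translate([132, 326, 438]) cube([1763, 330, 39]);
translate([132, 326, 0]) cube([53, 53, 438]);
translate([132, 603, 0]) cube([53, 53, 438]);
translate([1842, 326, 0]) cube([53, 53, 438]);
translate([1842, 603, 0]) cube([53, 53, 438]);


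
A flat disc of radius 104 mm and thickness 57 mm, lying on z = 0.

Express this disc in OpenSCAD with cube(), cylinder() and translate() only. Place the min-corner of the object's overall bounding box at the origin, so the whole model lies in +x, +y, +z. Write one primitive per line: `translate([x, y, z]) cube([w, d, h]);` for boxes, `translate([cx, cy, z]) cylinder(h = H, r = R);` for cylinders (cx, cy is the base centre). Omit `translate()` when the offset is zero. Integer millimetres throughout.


translate([104, 104, 0]) cylinder(h = 57, r = 104);


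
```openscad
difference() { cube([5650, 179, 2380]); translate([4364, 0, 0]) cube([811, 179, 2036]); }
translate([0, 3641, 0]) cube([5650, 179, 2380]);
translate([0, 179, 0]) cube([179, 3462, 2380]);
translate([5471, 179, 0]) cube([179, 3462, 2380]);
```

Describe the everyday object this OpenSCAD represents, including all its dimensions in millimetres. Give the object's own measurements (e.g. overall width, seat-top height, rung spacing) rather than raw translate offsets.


A single room: four walls, each 2380 mm tall and 179 mm thick, enclosing an outside footprint 5650×3820 mm (x × y), no floor or roof. The front and back walls (−y and +y sides) run the full x-width; the side walls fit between their inner faces. A door opening 811 mm wide and 2036 mm tall is cut through the front wall from the floor up, its −x edge 4364 mm from the wall's −x end.


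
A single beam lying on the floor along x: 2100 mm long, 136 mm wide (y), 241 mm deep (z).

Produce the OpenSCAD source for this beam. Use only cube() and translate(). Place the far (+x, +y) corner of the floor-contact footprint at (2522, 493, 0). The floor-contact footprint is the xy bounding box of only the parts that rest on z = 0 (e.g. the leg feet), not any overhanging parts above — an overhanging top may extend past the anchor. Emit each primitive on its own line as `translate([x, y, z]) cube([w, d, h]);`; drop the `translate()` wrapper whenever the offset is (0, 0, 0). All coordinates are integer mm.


translate([422, 357, 0]) cube([2100, 136, 241]);


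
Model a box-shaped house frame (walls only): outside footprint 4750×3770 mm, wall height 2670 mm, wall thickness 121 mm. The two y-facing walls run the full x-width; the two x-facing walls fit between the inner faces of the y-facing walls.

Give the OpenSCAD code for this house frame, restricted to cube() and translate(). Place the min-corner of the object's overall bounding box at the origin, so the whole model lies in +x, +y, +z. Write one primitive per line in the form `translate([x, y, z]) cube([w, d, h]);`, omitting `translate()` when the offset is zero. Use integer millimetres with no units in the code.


cube([4750, 121, 2670]);
translate([0, 3649, 0]) cube([4750, 121, 2670]);
translate([0, 121, 0]) cube([121, 3528, 2670]);
translate([4629, 121, 0]) cube([121, 3528, 2670]);


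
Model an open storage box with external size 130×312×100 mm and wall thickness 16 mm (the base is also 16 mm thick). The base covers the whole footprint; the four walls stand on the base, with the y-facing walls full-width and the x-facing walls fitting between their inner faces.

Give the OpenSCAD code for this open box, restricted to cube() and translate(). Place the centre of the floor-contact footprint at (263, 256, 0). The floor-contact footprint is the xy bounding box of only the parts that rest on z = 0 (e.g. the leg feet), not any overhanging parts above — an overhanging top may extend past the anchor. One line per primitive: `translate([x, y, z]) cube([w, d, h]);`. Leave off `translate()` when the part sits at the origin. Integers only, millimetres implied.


translate([198, 100, 0]) cube([130, 312, 16]);
translate([198, 100, 16]) cube([130, 16, 84]);
translate([198, 396, 16]) cube([130, 16, 84]);
translate([198, 116, 16]) cube([16, 280, 84]);
translate([312, 116, 16]) cube([16, 280, 84]);


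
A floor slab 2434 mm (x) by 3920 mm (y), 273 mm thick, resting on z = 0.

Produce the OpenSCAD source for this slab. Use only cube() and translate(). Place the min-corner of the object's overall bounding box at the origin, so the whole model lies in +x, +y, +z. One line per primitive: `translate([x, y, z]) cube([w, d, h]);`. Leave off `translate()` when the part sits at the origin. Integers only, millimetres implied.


cube([2434, 3920, 273]);


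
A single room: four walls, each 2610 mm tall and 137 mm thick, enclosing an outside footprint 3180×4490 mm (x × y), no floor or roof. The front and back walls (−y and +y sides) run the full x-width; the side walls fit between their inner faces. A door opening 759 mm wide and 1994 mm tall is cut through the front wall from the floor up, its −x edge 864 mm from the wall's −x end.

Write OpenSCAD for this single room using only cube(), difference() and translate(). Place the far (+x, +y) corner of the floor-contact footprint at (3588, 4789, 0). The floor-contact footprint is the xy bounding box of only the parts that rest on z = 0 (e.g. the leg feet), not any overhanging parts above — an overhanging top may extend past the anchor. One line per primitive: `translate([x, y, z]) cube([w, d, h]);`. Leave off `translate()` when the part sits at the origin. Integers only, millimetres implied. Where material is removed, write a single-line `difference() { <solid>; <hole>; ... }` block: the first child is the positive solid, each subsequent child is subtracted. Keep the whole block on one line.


difference() { translate([408, 299, 0]) cube([3180, 137, 2610]); translate([1272, 299, 0]) cube([759, 137, 1994]); }
translate([408, 4652, 0]) cube([3180, 137, 2610]);
translate([408, 436, 0]) cube([137, 4216, 2610]);
translate([3451, 436, 0]) cube([137, 4216, 2610]);


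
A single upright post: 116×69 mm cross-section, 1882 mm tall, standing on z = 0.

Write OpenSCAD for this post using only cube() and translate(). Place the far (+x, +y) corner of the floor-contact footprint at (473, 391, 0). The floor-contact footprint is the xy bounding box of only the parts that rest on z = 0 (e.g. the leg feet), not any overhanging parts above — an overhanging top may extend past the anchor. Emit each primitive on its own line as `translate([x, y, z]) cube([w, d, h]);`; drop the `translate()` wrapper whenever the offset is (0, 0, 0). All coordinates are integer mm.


translate([357, 322, 0]) cube([116, 69, 1882]);


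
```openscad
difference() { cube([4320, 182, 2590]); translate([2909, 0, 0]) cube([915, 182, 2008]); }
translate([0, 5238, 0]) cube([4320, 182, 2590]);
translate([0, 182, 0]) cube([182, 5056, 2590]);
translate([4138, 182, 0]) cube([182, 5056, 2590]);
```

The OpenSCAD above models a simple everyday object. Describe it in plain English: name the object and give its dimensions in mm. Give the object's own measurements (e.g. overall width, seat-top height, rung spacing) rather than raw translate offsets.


A single room: four walls, each 2590 mm tall and 182 mm thick, enclosing an outside footprint 4320×5420 mm (x × y), no floor or roof. The front and back walls (−y and +y sides) run the full x-width; the side walls fit between their inner faces. A door opening 915 mm wide and 2008 mm tall is cut through the front wall from the floor up, its −x edge 2909 mm from the wall's −x end.


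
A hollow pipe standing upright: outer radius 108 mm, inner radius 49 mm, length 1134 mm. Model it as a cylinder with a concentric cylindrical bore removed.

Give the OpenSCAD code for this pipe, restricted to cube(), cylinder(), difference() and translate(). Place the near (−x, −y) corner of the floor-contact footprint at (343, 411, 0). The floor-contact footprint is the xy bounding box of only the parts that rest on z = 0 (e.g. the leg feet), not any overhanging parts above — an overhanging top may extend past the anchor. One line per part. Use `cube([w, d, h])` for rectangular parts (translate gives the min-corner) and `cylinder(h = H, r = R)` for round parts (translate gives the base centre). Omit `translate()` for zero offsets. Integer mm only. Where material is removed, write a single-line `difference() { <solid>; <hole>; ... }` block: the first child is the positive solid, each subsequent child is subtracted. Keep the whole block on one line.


difference() { translate([451, 519, 0]) cylinder(h = 1134, r = 108); translate([451, 519, 0]) cylinder(h = 1134, r = 49); }


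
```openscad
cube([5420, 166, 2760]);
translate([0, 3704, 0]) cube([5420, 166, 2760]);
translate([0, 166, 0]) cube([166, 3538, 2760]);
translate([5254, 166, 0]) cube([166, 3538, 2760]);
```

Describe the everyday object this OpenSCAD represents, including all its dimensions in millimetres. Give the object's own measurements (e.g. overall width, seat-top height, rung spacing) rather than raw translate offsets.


The wall frame of a small rectangular building: four walls, each 2760 mm tall and 166 mm thick, enclosing a footprint 5420 mm (x) by 3870 mm (y) outside-to-outside, with no floor or roof. The front and back walls (the −y and +y sides) span the full width; the two side walls fit between them.


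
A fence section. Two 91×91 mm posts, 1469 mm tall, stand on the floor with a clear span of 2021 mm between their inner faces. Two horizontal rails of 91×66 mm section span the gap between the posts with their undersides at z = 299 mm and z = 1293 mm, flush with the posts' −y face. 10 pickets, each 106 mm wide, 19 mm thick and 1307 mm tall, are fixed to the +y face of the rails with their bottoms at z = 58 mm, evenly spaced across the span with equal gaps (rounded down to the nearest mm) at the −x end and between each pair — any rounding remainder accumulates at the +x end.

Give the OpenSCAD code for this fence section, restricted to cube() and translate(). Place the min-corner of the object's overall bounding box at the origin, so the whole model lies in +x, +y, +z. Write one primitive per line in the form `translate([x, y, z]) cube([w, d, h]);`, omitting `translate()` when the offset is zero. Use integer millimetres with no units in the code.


cube([91, 91, 1469]);
translate([2112, 0, 0]) cube([91, 91, 1469]);
translate([91, 0, 299]) cube([2021, 91, 66]);
translate([91, 0, 1293]) cube([2021, 91, 66]);
translate([178, 91, 58]) cube([106, 19, 1307]);
translate([371, 91, 58]) cube([106, 19, 1307]);
translate([564, 91, 58]) cube([106, 19, 1307]);
translate([757, 91, 58]) cube([106, 19, 1307]);
translate([950, 91, 58]) cube([106, 19, 1307]);
translate([1143, 91, 58]) cube([106, 19, 1307]);
translate([1336, 91, 58]) cube([106, 19, 1307]);
translate([1529, 91, 58]) cube([106, 19, 1307]);
translate([1722, 91, 58]) cube([106, 19, 1307]);
translate([1915, 91, 58]) cube([106, 19, 1307]);
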